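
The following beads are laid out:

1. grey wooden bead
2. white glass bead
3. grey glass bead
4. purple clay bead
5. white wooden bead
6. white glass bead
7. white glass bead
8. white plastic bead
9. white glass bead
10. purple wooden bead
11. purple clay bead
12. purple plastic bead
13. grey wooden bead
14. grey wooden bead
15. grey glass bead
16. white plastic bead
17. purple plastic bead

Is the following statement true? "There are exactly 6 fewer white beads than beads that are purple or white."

False

|white beads| = 7.
|beads that are purple or white| = 12.
The claim requires 12 − 7 (= 5) to equal 6, which does not hold.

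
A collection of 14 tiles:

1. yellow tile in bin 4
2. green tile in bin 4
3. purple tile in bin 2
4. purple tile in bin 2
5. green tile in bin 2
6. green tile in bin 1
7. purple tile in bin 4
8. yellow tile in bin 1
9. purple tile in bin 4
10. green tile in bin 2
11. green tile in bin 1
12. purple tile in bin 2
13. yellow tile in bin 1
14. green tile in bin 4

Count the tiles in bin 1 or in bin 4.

9

in bin 1: 4; in bin 4: 5; together 4 + 5 = 9.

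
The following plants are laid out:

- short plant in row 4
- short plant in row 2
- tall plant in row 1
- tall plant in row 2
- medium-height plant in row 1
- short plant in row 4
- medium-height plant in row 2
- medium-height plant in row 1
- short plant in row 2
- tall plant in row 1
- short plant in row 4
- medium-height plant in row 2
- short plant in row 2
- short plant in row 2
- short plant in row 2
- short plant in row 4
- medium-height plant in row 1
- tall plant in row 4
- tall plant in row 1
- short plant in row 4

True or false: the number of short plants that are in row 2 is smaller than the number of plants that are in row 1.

True

|short plants in row 2| = 5.
|plants in row 1| = 6.
The claim requires 5 < 6, which holds.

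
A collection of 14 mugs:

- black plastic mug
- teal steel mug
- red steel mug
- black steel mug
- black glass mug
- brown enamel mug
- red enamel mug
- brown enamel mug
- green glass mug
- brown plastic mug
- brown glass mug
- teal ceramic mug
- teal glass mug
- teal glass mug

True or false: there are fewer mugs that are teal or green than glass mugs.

mugs that are teal or green: 5.
glass mugs: 5.
The claim requires 5 < 5, which does not hold.

False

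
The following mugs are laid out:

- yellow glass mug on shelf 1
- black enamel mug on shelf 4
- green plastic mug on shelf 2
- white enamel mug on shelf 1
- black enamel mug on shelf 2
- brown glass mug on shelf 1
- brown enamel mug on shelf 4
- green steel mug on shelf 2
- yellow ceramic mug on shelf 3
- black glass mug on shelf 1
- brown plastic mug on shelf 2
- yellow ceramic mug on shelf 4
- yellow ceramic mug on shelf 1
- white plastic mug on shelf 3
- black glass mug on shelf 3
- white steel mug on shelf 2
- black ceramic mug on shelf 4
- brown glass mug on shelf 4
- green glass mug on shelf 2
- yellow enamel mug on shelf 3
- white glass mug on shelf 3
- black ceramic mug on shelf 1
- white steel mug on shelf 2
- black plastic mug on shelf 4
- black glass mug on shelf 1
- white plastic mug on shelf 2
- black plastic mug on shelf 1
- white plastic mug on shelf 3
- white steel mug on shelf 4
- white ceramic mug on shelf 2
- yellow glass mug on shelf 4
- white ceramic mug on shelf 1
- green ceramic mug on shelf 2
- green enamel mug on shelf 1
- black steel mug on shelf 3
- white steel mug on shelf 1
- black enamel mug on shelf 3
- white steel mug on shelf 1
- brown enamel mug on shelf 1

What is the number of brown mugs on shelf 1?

2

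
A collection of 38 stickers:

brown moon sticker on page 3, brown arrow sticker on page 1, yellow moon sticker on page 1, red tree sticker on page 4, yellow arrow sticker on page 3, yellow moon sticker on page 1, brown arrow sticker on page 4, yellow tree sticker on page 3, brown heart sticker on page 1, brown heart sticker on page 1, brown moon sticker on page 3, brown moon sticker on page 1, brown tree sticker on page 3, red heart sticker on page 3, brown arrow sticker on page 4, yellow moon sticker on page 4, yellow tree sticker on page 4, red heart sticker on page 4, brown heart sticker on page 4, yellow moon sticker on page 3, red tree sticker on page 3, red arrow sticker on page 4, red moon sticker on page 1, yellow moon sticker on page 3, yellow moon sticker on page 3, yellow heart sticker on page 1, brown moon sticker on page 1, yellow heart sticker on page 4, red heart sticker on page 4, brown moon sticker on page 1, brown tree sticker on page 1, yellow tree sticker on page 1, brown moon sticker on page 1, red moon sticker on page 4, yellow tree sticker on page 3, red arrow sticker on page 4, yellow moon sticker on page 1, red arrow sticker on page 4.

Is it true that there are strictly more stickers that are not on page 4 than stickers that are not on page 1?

stickers that are not on page 4: 25.
stickers that are not on page 1: 24.
The claim requires 25 > 24, which holds.

True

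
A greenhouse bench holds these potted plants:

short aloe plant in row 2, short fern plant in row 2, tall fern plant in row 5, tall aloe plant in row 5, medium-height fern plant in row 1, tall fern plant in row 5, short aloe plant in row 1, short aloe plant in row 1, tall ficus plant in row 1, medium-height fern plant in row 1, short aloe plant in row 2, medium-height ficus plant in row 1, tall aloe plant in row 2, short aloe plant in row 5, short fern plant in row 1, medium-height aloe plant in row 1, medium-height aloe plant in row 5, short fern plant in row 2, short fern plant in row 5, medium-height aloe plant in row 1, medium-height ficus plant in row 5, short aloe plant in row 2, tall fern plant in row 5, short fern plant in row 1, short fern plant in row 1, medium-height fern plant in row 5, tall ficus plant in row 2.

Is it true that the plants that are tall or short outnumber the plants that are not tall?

False

|plants that are tall or short| = 19.
|plants that are not tall| = 20.
The claim requires 19 > 20, which does not hold.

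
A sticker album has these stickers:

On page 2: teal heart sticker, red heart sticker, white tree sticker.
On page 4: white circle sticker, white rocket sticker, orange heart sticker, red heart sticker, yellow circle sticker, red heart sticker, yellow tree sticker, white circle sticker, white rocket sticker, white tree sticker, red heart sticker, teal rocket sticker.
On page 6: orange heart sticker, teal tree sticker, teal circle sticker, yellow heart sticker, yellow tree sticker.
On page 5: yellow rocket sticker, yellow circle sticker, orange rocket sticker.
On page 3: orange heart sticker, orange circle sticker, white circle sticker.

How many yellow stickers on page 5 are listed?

2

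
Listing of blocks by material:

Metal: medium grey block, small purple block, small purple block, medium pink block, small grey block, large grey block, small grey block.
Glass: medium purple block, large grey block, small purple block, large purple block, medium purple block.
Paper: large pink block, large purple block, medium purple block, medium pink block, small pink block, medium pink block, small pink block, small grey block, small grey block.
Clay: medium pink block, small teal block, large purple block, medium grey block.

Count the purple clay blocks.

1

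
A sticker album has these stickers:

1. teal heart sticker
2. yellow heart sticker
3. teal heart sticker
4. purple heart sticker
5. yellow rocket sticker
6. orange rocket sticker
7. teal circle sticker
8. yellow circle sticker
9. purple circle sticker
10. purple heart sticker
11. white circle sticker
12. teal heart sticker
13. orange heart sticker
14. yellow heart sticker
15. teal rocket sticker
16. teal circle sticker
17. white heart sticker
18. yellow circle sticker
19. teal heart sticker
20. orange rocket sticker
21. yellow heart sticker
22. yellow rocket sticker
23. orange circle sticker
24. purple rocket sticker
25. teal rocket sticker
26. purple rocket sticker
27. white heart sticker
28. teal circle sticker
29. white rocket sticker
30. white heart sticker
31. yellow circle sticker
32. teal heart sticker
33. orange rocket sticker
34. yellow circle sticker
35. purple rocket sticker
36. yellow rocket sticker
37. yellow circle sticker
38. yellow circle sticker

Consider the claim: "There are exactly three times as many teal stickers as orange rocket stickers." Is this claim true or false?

False

teal stickers: 10.
orange rocket stickers: 3.
The claim requires 10 = 3 × 3 = 9, which does not hold.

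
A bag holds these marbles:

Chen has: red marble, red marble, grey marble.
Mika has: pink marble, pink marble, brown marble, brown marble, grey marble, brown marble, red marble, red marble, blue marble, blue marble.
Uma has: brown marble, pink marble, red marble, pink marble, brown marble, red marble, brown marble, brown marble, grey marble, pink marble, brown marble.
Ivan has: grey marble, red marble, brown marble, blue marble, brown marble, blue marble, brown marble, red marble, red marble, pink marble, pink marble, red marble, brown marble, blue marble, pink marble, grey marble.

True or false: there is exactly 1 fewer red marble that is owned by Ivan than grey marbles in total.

|red marbles owned by Ivan| = 4.
|grey marbles| = 5.
The claim requires 5 − 4 (= 1) to equal 1, which holds.

True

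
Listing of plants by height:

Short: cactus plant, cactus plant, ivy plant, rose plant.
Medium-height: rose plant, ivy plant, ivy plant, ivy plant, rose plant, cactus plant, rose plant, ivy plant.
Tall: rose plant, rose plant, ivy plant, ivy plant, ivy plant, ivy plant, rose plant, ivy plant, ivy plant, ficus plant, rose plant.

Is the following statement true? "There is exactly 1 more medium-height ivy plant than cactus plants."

medium-height ivy plants: 4.
cactus plants: 3.
The claim requires 4 − 3 (= 1) to equal 1, which holds.

True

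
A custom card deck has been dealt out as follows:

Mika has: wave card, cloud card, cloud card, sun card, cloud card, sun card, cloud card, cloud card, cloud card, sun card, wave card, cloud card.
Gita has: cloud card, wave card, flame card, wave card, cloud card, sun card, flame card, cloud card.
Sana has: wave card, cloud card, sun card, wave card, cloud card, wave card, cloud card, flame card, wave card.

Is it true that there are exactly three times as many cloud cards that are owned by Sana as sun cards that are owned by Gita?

Count of cloud cards owned by Sana: 3.
Count of sun cards owned by Gita: 1.
The claim requires 3 = 3 × 1 = 3, which holds.

True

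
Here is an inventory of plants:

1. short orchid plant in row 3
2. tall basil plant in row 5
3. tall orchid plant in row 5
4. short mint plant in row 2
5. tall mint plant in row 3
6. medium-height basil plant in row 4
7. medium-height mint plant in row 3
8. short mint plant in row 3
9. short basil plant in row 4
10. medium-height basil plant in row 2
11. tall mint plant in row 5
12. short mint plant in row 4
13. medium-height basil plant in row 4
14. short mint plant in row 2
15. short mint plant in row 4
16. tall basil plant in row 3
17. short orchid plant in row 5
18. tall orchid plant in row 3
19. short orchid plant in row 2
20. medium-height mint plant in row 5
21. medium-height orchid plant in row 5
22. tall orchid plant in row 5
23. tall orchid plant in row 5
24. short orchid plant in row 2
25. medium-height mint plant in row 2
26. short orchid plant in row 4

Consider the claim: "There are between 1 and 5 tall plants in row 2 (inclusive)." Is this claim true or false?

False

There are 0 tall plants in row 2.
The claim requires 1 ≤ 0 ≤ 5, which does not hold.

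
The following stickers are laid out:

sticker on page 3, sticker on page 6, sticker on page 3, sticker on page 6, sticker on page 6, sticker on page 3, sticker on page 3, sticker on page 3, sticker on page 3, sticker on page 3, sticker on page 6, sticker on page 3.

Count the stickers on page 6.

4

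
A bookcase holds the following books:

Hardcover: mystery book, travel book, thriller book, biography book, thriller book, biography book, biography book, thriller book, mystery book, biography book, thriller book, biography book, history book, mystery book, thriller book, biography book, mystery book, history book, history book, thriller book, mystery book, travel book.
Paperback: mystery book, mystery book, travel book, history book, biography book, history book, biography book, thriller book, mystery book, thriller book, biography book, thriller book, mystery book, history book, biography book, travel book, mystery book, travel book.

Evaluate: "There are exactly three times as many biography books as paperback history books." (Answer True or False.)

False

biography books: 10.
paperback history books: 3.
The claim requires 10 = 3 × 3 = 9, which does not hold.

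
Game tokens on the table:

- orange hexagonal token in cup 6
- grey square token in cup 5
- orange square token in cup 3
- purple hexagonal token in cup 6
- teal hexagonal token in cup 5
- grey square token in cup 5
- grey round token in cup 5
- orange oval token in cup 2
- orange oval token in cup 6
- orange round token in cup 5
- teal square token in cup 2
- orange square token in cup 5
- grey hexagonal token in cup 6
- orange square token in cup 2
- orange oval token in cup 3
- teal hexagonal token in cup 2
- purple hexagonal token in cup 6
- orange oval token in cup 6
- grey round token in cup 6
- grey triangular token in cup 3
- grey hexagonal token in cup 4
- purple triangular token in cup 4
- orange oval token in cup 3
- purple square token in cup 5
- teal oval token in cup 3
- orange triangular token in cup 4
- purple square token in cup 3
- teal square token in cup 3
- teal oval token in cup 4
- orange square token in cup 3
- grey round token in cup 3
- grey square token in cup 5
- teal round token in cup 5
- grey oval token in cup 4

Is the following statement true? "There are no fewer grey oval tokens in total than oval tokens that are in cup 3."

False

grey oval tokens: 1.
oval tokens in cup 3: 3.
The claim requires 1 ≥ 3, which does not hold.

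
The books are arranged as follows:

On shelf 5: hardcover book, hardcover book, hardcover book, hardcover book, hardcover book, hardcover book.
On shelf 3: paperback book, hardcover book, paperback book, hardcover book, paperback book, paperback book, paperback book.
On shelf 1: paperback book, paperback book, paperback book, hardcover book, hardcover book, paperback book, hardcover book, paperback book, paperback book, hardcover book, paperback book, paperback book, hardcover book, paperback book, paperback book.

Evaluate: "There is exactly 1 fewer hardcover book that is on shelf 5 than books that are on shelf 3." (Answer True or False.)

hardcover books on shelf 5: 6.
books on shelf 3: 7.
The claim requires 7 − 6 (= 1) to equal 1, which holds.

True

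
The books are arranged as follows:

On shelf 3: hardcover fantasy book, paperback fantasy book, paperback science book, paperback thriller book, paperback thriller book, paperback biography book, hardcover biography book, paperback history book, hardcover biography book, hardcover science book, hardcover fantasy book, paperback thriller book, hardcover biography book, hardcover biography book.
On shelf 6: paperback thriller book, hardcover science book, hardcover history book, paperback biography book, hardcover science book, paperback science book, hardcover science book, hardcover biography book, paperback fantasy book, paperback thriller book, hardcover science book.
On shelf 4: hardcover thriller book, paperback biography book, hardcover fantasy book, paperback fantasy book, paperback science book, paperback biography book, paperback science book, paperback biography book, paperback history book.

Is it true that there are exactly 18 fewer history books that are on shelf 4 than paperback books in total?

True

There is 1 history book on shelf 4.
There are 19 paperback books.
The claim requires 19 − 1 (= 18) to equal 18, which holds.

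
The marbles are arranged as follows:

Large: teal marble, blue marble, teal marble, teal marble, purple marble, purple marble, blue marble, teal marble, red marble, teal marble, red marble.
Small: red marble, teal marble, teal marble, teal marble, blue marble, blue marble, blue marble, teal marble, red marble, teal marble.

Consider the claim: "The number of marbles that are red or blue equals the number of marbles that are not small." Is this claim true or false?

|marbles that are red or blue| = 9.
|marbles that are not small| = 11.
The claim requires 9 = 11, which does not hold.

False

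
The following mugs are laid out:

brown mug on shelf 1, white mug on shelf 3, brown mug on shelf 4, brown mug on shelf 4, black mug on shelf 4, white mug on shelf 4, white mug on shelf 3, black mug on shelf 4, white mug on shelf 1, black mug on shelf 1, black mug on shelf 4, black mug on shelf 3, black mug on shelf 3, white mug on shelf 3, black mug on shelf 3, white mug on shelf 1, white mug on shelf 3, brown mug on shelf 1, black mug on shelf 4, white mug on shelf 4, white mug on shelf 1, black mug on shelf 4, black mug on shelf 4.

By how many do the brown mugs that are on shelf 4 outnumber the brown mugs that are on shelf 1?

0

brown mugs on shelf 4: 2.
brown mugs on shelf 1: 2.
2 − 2 = 0.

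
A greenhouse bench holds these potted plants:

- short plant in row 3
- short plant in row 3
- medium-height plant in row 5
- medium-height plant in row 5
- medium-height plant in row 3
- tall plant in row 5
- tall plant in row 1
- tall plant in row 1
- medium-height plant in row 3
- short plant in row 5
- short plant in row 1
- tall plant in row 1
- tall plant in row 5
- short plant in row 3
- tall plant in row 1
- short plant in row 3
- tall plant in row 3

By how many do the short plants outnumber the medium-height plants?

short plants: 6.
medium-height plants: 4.
6 − 4 = 2.

2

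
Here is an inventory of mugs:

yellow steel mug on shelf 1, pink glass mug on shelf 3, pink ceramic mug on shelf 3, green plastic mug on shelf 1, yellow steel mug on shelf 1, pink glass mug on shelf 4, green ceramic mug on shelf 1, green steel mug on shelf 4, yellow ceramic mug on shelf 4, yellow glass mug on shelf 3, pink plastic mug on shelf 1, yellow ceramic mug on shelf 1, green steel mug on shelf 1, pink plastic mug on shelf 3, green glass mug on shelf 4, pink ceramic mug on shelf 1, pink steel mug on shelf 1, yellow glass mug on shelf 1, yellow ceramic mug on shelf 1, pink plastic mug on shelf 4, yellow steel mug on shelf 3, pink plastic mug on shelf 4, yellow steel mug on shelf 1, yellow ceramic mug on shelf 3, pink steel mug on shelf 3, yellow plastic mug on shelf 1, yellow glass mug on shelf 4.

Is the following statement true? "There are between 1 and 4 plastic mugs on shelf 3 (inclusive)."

True

plastic mugs on shelf 3: 1.
The claim requires 1 ≤ 1 ≤ 4, which holds.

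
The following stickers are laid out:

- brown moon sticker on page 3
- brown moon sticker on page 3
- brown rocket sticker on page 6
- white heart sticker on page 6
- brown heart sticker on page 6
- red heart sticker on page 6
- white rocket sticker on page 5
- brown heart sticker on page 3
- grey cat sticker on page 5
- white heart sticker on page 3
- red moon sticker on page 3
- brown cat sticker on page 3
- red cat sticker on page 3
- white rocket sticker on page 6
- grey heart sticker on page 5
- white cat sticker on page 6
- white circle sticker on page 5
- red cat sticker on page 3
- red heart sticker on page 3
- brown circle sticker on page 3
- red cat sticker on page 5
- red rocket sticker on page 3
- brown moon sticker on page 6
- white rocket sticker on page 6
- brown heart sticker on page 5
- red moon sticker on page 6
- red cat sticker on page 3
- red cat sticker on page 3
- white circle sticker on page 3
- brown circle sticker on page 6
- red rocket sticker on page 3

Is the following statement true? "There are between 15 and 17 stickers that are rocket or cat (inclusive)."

stickers that are rocket or cat: 14.
The claim requires 15 ≤ 14 ≤ 17, which does not hold.

False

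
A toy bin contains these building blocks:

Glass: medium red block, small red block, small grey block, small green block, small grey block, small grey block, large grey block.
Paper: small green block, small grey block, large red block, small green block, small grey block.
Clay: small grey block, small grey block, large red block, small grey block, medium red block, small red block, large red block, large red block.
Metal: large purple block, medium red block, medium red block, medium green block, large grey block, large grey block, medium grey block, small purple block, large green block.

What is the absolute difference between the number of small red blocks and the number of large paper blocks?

1

small red blocks: 2. large paper blocks: 1.
|2 − 1| = 2 − 1 = 1.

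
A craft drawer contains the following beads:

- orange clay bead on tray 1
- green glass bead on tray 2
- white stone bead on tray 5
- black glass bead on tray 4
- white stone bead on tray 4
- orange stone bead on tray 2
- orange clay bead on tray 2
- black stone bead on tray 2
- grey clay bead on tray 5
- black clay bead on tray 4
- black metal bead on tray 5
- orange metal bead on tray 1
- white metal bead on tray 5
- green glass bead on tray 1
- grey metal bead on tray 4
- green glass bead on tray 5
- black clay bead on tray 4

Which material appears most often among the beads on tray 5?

metal

Counts by material (restricted to beads on tray 5): metal 2, clay 1, stone 1, glass 1.
The maximum is 2, held uniquely by metal.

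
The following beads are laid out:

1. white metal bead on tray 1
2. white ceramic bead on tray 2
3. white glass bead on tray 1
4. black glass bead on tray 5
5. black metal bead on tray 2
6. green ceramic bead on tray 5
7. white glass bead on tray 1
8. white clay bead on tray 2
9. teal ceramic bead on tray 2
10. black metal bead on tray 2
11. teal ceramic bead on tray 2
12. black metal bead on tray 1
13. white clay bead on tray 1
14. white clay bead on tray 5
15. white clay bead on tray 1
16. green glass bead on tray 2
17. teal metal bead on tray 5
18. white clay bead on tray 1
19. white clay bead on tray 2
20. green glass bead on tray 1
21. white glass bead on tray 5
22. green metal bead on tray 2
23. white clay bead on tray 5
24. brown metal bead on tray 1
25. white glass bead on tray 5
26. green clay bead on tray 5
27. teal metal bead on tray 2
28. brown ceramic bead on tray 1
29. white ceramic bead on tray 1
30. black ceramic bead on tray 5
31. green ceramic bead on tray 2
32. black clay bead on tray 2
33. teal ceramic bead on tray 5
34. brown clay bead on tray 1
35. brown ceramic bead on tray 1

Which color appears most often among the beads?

white

Counts by color: white 14, green 6, black 6, teal 5, brown 4.
The maximum is 14, held uniquely by white.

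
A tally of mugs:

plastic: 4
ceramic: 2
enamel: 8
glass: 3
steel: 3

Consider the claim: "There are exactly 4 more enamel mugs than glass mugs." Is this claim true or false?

There are 8 enamel mugs.
There are 3 glass mugs.
The claim requires 8 − 3 (= 5) to equal 4, which does not hold.

False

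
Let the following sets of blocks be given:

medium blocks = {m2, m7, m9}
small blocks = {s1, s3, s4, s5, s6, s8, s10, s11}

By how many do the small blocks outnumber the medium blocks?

small blocks: 8.
medium blocks: 3.
8 − 3 = 5.

5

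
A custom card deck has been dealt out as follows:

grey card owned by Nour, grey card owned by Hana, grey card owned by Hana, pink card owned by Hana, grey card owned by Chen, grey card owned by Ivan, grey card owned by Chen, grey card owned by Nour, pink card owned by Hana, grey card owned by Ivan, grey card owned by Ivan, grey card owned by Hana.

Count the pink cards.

2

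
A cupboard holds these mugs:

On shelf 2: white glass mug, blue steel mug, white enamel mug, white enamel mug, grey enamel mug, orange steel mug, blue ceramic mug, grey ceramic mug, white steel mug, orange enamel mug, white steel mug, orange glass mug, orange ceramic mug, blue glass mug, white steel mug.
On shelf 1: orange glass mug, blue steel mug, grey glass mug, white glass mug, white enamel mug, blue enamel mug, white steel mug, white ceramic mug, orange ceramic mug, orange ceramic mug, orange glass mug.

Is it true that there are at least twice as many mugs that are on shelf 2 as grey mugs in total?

|mugs on shelf 2| = 15.
|grey mugs| = 3.
The claim requires 15 ≥ 2 × 3 = 6, which holds.

True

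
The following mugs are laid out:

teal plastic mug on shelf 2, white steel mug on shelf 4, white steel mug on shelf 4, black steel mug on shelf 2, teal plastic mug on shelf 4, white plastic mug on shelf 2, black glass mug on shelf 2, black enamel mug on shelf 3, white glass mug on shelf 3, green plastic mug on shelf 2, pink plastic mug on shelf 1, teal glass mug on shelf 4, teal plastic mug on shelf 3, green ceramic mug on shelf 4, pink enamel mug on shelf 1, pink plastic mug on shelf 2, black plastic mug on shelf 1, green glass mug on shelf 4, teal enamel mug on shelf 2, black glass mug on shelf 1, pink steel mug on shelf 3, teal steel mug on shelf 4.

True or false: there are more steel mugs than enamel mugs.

True

steel mugs: 5.
enamel mugs: 3.
The claim requires 5 > 3, which holds.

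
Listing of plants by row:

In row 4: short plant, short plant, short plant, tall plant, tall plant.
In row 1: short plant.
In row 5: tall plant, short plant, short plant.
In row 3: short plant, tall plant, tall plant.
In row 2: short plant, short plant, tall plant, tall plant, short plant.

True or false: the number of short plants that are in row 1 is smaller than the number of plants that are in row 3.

True

There is 1 short plant in row 1.
There are 3 plants in row 3.
The claim requires 1 < 3, which holds.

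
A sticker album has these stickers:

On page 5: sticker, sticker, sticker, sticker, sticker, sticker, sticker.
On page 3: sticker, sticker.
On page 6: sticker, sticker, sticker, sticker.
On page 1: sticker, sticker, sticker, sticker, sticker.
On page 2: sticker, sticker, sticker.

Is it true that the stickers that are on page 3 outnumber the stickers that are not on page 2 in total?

False

stickers on page 3: 2.
stickers that are not on page 2: 18.
The claim requires 2 > 18, which does not hold.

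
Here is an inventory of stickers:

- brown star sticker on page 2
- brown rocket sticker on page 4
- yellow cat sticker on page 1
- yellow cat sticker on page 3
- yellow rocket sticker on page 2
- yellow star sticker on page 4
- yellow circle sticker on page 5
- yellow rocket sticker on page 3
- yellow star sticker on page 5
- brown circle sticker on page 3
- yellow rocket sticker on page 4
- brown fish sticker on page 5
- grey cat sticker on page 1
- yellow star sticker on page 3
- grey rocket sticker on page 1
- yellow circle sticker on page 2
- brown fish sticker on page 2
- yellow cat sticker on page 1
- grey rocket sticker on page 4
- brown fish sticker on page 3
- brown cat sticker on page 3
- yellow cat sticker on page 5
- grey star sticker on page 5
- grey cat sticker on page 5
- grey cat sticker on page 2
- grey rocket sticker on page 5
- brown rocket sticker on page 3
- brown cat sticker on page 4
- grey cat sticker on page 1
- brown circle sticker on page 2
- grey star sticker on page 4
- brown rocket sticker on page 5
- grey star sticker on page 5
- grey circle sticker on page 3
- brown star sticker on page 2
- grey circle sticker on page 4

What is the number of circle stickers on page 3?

2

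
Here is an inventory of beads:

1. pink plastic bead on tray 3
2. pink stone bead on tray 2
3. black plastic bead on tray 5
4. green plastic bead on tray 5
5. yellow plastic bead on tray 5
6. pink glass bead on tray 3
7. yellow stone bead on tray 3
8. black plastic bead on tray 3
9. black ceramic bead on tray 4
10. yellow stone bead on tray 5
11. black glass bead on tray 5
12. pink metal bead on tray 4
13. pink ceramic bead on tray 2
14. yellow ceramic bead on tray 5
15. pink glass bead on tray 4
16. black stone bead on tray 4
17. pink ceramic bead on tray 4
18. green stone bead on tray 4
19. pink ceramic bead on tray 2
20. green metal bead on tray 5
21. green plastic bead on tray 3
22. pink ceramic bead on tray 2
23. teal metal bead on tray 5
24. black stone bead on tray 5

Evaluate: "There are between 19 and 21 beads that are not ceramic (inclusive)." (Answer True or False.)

False

|beads that are not ceramic| = 18.
The claim requires 19 ≤ 18 ≤ 21, which does not hold.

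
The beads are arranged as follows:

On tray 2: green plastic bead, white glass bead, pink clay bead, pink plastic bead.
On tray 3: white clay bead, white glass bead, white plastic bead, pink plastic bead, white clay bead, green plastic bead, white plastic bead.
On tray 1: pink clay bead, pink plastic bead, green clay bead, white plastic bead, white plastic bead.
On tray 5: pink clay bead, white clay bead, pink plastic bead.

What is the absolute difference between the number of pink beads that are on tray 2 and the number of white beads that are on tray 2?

1

pink beads on tray 2: 2. white beads on tray 2: 1.
|2 − 1| = 2 − 1 = 1.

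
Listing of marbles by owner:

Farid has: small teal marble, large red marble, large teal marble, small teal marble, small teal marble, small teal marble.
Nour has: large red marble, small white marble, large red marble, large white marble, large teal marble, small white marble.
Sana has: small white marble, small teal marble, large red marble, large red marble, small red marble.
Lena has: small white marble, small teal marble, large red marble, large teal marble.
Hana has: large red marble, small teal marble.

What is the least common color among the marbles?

Counts by color: teal 10, red 8, white 5.
The minimum is 5, held uniquely by white.

white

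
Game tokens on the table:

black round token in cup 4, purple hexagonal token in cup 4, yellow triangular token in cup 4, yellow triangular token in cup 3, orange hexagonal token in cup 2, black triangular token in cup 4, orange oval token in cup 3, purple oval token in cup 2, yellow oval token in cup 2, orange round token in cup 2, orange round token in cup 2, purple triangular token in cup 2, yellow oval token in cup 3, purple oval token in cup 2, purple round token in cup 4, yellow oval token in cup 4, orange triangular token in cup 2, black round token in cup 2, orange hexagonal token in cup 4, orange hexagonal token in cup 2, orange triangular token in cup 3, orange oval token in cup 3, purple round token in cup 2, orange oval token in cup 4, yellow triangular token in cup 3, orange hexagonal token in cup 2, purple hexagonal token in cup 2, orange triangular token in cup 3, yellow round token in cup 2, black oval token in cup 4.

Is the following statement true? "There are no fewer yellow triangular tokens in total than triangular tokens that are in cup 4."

yellow triangular tokens: 3.
triangular tokens in cup 4: 2.
The claim requires 3 ≥ 2, which holds.

True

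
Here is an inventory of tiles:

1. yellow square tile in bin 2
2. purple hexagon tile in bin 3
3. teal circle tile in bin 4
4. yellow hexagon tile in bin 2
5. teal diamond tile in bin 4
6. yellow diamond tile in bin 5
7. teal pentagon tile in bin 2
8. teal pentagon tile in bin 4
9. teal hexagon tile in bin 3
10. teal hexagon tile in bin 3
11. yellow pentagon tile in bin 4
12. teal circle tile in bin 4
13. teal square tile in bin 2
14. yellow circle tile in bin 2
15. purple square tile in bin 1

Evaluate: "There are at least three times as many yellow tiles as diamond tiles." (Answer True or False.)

|yellow tiles| = 5.
|diamond tiles| = 2.
The claim requires 5 ≥ 3 × 2 = 6, which does not hold.

False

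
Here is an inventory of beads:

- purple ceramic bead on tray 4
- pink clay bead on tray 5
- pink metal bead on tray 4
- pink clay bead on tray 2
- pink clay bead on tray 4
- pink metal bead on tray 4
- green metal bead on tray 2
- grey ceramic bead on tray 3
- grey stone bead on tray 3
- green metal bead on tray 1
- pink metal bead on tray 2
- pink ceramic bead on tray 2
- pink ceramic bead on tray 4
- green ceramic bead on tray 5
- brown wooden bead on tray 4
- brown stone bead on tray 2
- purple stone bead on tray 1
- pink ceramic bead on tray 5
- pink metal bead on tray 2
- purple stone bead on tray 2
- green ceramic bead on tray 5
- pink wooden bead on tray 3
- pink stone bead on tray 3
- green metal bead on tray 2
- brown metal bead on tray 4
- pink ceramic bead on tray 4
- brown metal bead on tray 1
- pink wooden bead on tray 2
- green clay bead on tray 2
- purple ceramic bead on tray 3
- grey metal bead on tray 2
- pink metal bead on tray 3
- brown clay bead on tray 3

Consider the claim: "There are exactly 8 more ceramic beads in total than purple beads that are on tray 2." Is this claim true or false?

True

There are 9 ceramic beads.
There is 1 purple bead on tray 2.
The claim requires 9 − 1 (= 8) to equal 8, which holds.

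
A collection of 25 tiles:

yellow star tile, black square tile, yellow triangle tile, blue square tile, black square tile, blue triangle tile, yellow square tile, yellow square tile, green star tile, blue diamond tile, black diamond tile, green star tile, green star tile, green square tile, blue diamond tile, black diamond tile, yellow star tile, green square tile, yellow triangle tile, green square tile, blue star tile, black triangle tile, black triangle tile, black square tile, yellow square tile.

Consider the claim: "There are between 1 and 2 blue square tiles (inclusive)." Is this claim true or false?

True

There is 1 blue square tile.
The claim requires 1 ≤ 1 ≤ 2, which holds.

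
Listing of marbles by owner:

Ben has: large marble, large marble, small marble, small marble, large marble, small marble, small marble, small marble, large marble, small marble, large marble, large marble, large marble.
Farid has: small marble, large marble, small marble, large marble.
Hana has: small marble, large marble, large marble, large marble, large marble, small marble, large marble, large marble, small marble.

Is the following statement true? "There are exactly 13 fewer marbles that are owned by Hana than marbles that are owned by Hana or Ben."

True

marbles owned by Hana: 9.
marbles owned by Hana or Ben: 22.
The claim requires 22 − 9 (= 13) to equal 13, which holds.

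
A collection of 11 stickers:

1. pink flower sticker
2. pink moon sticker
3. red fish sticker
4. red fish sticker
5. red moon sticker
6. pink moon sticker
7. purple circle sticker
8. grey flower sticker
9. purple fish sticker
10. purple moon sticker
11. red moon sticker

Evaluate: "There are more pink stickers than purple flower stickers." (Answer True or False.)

True

|pink stickers| = 3.
|purple flower stickers| = 0.
The claim requires 3 > 0, which holds.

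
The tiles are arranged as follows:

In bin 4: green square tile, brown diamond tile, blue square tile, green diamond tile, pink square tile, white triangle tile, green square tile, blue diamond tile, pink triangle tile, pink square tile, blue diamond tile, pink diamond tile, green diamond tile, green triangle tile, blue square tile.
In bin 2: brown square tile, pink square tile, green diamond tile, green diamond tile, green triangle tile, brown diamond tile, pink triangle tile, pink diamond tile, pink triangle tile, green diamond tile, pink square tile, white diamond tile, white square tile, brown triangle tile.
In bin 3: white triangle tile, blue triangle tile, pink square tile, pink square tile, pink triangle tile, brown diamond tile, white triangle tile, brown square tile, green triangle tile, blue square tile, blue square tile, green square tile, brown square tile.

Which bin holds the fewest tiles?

Counts by bin: bin 4→15, bin 2→14, bin 3→13.
The minimum is 13, held uniquely by bin 3.

bin 3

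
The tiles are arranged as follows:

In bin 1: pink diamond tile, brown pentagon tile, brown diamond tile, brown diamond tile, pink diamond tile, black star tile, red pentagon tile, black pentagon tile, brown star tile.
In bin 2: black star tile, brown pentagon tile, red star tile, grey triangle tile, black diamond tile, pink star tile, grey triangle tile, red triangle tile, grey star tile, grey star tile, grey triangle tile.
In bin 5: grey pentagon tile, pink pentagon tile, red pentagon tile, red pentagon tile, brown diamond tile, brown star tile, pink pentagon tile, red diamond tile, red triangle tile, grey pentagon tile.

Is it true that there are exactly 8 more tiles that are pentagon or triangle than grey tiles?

True

There are 15 tiles that are pentagon or triangle.
There are 7 grey tiles.
The claim requires 15 − 7 (= 8) to equal 8, which holds.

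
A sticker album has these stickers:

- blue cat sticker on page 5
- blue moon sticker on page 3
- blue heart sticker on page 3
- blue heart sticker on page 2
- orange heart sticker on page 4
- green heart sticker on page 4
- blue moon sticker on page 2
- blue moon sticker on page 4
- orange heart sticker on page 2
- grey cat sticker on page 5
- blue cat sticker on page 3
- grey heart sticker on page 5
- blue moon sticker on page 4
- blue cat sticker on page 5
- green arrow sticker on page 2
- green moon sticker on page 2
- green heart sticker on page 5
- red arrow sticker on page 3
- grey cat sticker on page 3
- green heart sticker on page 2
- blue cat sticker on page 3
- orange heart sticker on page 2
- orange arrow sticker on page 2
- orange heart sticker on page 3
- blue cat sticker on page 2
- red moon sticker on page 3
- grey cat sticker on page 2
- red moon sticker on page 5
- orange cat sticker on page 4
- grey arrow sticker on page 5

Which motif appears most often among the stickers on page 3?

cat

Counts by motif (restricted to stickers on page 3): cat 3, moon 2, heart 2, arrow 1.
The maximum is 3, held uniquely by cat.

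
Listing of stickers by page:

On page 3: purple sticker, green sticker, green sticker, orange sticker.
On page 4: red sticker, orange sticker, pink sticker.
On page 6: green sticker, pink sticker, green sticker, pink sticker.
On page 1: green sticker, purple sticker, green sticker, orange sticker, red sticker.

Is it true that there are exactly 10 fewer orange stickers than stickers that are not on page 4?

True

|orange stickers| = 3.
|stickers that are not on page 4| = 13.
The claim requires 13 − 3 (= 10) to equal 10, which holds.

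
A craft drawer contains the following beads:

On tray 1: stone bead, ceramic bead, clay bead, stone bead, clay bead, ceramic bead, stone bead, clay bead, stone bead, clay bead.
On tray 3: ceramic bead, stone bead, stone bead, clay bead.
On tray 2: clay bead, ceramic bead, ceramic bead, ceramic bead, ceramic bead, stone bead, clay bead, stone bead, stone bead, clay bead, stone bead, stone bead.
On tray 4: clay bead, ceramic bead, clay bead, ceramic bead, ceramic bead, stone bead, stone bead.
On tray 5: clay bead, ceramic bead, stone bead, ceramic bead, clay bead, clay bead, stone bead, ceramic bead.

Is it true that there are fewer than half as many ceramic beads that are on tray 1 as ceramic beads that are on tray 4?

False

ceramic beads on tray 1: 2.
ceramic beads on tray 4: 3.
The claim requires 2 × 2 = 4 < 3, which does not hold.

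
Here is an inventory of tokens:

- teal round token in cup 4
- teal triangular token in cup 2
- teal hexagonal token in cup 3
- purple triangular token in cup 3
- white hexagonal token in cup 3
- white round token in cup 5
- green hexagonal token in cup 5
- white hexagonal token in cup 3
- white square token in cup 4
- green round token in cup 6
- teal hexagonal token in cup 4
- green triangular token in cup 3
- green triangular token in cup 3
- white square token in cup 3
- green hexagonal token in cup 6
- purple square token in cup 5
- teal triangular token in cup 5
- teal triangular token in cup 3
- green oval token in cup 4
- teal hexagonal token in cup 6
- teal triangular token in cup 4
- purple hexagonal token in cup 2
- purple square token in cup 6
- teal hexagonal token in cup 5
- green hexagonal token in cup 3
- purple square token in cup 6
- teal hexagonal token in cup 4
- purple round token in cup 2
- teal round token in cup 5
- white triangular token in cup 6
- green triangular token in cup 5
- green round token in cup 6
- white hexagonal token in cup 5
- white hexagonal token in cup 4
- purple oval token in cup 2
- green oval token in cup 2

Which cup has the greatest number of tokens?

Counts by cup: cup 3→9, cup 5→8, cup 6→7, cup 4→7, cup 2→5.
The maximum is 9, held uniquely by cup 3.

cup 3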